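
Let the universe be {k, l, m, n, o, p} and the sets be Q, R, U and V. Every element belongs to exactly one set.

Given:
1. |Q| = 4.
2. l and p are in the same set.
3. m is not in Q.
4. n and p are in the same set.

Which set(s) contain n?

n: Q

From (3): m ∉ Q.
Suppose n ∉ Q: no assignment then satisfies all the clues, so n ∈ Q.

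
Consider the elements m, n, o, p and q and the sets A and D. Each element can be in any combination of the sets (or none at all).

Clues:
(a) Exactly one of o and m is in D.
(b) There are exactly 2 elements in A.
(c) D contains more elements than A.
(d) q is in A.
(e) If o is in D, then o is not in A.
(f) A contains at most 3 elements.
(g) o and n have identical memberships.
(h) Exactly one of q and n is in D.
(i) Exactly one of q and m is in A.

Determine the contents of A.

A = {p, q}

From (d): q ∈ A.
(i) (exactly one): m ∉ A.
Suppose n ∈ A: no assignment then satisfies all the clues, so n ∉ A.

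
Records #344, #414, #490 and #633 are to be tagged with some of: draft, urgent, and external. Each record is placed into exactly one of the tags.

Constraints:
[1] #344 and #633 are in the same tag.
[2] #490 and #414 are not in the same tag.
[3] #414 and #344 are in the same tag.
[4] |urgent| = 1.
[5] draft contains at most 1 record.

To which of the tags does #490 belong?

#490: urgent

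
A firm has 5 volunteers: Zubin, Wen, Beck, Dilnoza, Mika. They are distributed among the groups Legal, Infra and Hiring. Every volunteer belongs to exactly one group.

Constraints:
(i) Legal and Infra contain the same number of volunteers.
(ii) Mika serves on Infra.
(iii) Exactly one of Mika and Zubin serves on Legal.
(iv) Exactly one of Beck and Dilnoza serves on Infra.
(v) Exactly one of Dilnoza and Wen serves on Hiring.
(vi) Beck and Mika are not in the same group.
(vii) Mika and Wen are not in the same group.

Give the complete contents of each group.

From (ii): Mika ∈ Infra.
(iii) (exactly one): Zubin ∈ Legal.
(vi): Beck ∉ Infra.
(vii): Wen ∉ Infra.
(iv) (exactly one): Dilnoza ∈ Infra.
(v) (exactly one): Wen ∈ Hiring.
Suppose Beck ∉ Legal: no assignment then satisfies all the clues, so Beck ∈ Legal.

Legal = {Beck, Zubin}; Infra = {Dilnoza, Mika}; Hiring = {Wen}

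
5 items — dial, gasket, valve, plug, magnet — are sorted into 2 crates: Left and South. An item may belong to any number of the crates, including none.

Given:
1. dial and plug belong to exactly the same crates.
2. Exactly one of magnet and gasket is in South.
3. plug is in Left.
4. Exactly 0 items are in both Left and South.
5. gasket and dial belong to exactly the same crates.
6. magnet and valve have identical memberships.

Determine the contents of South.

South = {magnet, valve}

From (3): plug ∈ Left.
(1): dial matches plug: dial ∈ Left.
(5): gasket matches dial: gasket ∈ Left.
Suppose dial ∈ South: no assignment then satisfies all the clues, so dial ∉ South.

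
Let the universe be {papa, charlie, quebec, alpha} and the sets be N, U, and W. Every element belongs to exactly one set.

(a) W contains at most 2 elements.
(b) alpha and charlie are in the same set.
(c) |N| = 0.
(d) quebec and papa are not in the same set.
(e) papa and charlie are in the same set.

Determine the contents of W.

W = {quebec}

(c): N already has 0, so the rest are out.
Suppose papa ∈ W: no assignment then satisfies all the clues, so papa ∉ W.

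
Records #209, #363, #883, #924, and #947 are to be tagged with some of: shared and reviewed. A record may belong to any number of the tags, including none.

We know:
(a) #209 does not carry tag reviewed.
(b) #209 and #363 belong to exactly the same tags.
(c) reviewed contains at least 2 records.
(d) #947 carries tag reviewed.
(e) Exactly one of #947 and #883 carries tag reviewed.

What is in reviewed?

reviewed = {#924, #947}

From (a): #209 ∉ reviewed.
From (d): #947 ∈ reviewed.
(b): #363 matches #209: #363 ∉ reviewed.
(e) (exactly one): #883 ∉ reviewed.
(c): only 2 candidates remain for reviewed, so all are in.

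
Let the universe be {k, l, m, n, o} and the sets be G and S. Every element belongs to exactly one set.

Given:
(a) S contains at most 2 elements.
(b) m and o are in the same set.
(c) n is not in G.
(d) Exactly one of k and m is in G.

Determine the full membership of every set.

G = {l, m, o}; S = {k, n}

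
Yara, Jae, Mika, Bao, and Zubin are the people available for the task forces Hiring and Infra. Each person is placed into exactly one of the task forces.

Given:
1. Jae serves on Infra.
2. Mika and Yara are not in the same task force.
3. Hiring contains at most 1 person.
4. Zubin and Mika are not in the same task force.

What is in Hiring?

Hiring = {Mika}

From (1): Jae ∈ Infra.
Suppose Yara ∈ Hiring: no assignment then satisfies all the clues, so Yara ∉ Hiring.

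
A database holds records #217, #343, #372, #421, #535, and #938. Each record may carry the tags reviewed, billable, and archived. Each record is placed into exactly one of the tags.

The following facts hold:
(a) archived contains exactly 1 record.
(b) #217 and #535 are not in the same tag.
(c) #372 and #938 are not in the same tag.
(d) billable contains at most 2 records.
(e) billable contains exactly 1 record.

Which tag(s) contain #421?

#421: reviewed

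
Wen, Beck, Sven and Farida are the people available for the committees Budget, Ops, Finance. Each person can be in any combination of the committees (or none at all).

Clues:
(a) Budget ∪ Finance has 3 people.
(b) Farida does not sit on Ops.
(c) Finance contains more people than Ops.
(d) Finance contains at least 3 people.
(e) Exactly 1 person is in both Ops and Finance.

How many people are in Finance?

3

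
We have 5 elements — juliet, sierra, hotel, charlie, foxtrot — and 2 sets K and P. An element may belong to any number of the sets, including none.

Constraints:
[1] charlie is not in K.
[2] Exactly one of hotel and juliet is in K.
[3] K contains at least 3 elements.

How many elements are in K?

3

From (1): charlie ∉ K.
Suppose sierra ∉ K: no assignment then satisfies all the clues, so sierra ∈ K.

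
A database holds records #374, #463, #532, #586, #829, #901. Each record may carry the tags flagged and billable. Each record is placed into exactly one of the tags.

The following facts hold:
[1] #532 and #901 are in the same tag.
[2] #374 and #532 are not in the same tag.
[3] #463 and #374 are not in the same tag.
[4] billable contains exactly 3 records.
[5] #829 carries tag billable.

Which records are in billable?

billable = {#374, #586, #829}

From (5): #829 ∈ billable.
Suppose #374 ∉ billable: no assignment then satisfies all the clues, so #374 ∈ billable.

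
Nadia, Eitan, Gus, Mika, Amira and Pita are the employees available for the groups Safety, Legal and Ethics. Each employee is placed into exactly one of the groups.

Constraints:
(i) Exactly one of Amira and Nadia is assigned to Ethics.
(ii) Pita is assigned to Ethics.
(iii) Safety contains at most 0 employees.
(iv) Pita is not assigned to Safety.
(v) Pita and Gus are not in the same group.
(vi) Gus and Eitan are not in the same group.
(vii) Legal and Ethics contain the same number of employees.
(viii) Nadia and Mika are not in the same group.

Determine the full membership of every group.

Safety = {}; Legal = {Amira, Gus, Mika}; Ethics = {Eitan, Nadia, Pita}

From (ii): Pita ∈ Ethics.
(iii): Safety already has 0, so the rest are out.
(v): Gus ∉ Ethics.
Only one group left: Gus ∈ Legal.
(vi): Eitan ∉ Legal.
Only one group left: Eitan ∈ Ethics.
Suppose Nadia ∈ Legal: no assignment then satisfies all the clues, so Nadia ∉ Legal.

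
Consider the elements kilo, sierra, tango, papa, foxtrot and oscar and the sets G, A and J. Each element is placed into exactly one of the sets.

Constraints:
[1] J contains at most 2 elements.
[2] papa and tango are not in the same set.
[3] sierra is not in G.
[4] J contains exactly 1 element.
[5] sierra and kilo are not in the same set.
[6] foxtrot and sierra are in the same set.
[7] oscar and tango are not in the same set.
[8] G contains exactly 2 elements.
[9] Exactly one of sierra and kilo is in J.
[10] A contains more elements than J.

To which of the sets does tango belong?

tango: A

From (3): sierra ∉ G.
(6): foxtrot matches sierra: foxtrot ∉ G.
Suppose tango ∈ G: no assignment then satisfies all the clues, so tango ∉ G.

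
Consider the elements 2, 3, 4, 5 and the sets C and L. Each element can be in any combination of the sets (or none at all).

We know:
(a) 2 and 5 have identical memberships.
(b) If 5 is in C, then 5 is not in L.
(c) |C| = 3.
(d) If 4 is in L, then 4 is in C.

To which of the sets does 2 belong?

2: C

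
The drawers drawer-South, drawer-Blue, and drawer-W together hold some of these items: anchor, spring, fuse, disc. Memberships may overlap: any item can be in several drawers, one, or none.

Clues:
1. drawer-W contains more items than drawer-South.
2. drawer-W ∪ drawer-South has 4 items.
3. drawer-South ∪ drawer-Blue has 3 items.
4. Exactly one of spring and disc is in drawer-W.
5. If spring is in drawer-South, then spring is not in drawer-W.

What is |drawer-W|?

3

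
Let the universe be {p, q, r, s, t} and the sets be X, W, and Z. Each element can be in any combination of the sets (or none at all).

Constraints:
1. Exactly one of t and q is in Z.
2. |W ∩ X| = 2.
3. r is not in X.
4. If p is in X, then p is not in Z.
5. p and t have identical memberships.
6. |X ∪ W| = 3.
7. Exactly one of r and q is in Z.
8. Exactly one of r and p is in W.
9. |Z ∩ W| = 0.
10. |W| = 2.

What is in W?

W = {p, t}

From (3): r ∉ X.
Suppose p ∉ W: no assignment then satisfies all the clues, so p ∈ W.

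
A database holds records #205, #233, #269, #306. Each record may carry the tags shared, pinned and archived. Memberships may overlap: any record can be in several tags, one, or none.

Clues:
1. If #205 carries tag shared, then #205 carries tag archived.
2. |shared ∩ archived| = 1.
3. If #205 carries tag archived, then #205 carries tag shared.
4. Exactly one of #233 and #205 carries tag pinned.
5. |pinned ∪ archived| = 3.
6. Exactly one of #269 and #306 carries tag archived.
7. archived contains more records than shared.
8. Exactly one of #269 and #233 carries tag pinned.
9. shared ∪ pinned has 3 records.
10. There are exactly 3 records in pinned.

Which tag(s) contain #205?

#205: archived, pinned, shared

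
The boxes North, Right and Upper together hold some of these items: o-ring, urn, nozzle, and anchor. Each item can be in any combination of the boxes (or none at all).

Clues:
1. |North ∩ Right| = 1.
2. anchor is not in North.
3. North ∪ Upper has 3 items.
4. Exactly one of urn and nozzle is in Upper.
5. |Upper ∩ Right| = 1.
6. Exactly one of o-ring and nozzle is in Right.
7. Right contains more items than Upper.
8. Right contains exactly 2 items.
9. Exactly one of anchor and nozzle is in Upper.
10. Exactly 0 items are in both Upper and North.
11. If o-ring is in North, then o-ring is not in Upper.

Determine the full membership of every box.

North = {o-ring, urn}; Right = {nozzle, urn}; Upper = {nozzle}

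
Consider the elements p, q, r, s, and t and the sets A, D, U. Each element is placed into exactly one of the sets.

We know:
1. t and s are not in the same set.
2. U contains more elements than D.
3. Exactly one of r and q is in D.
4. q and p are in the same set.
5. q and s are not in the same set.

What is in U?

U = {p, q, t}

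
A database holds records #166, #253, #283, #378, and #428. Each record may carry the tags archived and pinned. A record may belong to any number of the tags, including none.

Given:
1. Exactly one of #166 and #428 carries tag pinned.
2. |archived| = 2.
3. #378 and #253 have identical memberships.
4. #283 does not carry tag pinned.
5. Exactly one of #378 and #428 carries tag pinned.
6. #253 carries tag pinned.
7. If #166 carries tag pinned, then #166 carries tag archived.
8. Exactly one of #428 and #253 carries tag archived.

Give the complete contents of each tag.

archived = {#166, #428}; pinned = {#166, #253, #378}

From (4): #283 ∉ pinned.
From (6): #253 ∈ pinned.
(3): #378 matches #253: #378 ∈ pinned.
(5) (exactly one): #428 ∉ pinned.
(1) (exactly one): #166 ∈ pinned.
(7): #166 ∈ archived.
Suppose #253 ∈ archived: no assignment then satisfies all the clues, so #253 ∉ archived.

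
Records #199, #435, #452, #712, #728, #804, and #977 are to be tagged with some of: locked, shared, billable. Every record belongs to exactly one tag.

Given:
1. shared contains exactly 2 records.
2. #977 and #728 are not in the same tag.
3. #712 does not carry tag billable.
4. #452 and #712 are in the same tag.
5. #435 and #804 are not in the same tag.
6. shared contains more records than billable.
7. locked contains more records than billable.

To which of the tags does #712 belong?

From (3): #712 ∉ billable.
(4): #452 matches #712: #452 ∉ billable.
Suppose #712 ∉ locked: no assignment then satisfies all the clues, so #712 ∈ locked.

#712: locked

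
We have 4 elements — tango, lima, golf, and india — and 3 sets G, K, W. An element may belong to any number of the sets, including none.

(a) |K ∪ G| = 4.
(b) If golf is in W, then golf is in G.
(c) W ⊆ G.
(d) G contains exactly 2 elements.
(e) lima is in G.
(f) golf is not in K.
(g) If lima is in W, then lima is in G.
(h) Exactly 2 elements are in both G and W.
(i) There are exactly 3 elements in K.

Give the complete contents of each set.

G = {golf, lima}; K = {india, lima, tango}; W = {golf, lima}

From (e): lima ∈ G.
From (f): golf ∉ K.
(i): only 3 candidates remain for K, so all are in.
Suppose tango ∈ G: no assignment then satisfies all the clues, so tango ∉ G.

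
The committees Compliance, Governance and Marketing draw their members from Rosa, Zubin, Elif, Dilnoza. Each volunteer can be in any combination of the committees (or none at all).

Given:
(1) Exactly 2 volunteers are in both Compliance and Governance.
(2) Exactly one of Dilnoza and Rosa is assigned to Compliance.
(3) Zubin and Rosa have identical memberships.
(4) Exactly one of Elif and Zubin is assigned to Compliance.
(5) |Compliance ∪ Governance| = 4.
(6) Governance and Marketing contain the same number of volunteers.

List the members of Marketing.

Marketing = {Dilnoza, Elif, Rosa, Zubin}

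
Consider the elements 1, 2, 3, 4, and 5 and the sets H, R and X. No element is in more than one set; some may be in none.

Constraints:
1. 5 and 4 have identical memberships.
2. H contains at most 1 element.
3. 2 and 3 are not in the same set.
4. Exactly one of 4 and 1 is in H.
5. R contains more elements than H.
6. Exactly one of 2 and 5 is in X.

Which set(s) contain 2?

2: X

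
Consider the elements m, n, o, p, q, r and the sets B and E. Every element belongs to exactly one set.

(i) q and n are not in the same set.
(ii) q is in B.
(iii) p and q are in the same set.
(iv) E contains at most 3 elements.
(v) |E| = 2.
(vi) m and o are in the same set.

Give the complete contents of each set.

B = {m, o, p, q}; E = {n, r}

From (ii): q ∈ B.
(i): n ∉ B.
(iii): p matches q: p ∈ B.
Only one set left: n ∈ E.
Suppose m ∉ B: no assignment then satisfies all the clues, so m ∈ B.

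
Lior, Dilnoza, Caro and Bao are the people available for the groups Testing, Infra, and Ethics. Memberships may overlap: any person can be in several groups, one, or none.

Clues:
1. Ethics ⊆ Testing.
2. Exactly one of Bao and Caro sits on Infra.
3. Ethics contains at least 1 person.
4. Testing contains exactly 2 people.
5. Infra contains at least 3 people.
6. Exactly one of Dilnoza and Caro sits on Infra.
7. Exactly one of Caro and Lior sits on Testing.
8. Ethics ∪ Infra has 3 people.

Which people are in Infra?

Infra = {Bao, Dilnoza, Lior}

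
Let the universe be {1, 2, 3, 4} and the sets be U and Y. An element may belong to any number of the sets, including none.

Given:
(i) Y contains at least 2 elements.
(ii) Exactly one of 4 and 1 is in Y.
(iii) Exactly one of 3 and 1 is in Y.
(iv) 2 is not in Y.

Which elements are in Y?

Y = {3, 4}

From (iv): 2 ∉ Y.
Suppose 1 ∈ Y: no assignment then satisfies all the clues, so 1 ∉ Y.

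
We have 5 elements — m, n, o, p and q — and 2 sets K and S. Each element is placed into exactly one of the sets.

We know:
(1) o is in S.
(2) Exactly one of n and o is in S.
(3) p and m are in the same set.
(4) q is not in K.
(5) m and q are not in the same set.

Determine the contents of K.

K = {m, n, p}

From (1): o ∈ S.
From (4): q ∉ K.
(2) (exactly one): n ∉ S.
Only one set left: n ∈ K.
Only one set left: q ∈ S.
(5): m ∉ S.
Only one set left: m ∈ K.
(3): p matches m: p ∈ K.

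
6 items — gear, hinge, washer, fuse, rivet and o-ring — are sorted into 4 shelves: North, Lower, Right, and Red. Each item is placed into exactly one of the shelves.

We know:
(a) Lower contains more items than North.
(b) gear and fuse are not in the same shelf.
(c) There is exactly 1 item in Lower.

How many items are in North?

0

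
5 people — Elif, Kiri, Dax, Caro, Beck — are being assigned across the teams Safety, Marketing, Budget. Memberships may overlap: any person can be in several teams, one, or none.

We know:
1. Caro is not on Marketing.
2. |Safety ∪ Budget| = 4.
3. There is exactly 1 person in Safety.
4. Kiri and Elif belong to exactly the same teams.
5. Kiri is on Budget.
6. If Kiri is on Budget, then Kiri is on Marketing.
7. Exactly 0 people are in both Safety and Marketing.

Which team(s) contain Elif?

Elif: Budget, Marketing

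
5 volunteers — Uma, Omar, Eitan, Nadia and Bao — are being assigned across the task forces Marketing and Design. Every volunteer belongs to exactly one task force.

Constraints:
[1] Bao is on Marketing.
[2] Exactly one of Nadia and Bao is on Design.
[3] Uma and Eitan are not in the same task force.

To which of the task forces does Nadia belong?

Nadia: Design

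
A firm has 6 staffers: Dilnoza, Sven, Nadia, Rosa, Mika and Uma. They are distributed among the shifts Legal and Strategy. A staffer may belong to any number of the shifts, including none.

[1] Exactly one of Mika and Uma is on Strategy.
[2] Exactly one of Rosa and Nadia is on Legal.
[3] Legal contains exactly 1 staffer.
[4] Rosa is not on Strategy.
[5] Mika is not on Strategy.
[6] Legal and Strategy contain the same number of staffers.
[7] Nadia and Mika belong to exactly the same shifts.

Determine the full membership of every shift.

From (4): Rosa ∉ Strategy.
From (5): Mika ∉ Strategy.
(1) (exactly one): Uma ∈ Strategy.
(7): Nadia matches Mika: Nadia ∉ Strategy.
Suppose Dilnoza ∈ Legal: no assignment then satisfies all the clues, so Dilnoza ∉ Legal.

Legal = {Rosa}; Strategy = {Uma}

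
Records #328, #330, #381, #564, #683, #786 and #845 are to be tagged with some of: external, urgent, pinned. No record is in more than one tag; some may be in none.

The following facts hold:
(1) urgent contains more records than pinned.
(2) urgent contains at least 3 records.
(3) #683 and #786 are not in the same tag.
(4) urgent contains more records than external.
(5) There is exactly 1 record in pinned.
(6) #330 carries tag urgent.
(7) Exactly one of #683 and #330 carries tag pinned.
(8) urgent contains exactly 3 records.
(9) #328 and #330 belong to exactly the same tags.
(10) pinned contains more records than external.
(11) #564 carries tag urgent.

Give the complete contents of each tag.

external = {}; urgent = {#328, #330, #564}; pinned = {#683}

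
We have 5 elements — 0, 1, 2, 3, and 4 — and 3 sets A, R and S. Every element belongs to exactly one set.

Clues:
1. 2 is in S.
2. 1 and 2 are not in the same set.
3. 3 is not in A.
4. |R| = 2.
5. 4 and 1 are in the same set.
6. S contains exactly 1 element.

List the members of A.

From (1): 2 ∈ S.
From (3): 3 ∉ A.
(2): 1 ∉ S.
(5): 4 matches 1: 4 ∉ S.
(6): S already has 1, so the rest are out.
Only one set left: 3 ∈ R.
Suppose 0 ∈ A: no assignment then satisfies all the clues, so 0 ∉ A.

A = {1, 4}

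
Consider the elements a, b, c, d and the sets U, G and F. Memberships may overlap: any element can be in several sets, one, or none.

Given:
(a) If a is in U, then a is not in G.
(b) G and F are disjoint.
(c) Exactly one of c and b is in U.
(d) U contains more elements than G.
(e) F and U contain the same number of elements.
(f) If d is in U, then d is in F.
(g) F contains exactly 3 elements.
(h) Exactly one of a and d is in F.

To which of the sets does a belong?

a: U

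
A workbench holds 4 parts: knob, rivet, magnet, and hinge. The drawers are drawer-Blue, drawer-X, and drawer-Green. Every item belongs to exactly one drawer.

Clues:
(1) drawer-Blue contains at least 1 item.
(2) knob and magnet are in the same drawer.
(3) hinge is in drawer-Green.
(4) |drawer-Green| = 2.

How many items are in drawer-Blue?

2

From (3): hinge ∈ drawer-Green.
Suppose knob ∉ drawer-Blue: no assignment then satisfies all the clues, so knob ∈ drawer-Blue.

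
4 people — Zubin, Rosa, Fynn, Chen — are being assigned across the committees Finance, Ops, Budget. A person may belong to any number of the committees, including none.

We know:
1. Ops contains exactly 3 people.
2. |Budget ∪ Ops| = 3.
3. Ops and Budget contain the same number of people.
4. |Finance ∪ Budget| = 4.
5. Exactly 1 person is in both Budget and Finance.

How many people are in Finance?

2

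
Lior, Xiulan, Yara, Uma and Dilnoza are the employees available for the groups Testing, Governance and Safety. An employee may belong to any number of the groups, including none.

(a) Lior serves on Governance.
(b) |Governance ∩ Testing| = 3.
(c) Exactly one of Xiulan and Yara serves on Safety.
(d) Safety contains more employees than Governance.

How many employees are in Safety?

4

From (a): Lior ∈ Governance.
Suppose Lior ∉ Testing: no assignment then satisfies all the clues, so Lior ∈ Testing.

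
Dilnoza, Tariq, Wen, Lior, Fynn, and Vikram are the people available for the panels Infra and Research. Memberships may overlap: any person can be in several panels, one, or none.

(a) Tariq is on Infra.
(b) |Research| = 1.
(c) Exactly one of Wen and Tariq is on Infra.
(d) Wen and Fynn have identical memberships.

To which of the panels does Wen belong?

From (a): Tariq ∈ Infra.
(c) (exactly one): Wen ∉ Infra.
(d): Fynn matches Wen: Fynn ∉ Infra.
Suppose Wen ∈ Research: no assignment then satisfies all the clues, so Wen ∉ Research.

Wen: none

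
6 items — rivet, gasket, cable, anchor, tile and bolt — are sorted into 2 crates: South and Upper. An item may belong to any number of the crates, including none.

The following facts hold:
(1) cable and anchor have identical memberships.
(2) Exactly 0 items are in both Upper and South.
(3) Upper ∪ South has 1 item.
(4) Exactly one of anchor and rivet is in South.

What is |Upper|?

0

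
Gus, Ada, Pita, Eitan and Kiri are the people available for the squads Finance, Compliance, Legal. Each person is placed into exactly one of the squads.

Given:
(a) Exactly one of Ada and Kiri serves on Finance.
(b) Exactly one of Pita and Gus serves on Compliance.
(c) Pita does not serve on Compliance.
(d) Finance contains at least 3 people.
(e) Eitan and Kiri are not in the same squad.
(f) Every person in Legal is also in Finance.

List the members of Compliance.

Compliance = {Gus, Kiri}

From (c): Pita ∉ Compliance.
(b) (exactly one): Gus ∈ Compliance.
Suppose Ada ∈ Compliance: no assignment then satisfies all the clues, so Ada ∉ Compliance.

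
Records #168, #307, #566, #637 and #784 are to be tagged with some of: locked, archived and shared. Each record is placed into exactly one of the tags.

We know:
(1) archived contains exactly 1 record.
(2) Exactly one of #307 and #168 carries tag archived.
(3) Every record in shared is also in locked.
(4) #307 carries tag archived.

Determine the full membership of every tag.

locked = {#168, #566, #637, #784}; archived = {#307}; shared = {}

From (4): #307 ∈ archived.
(1): archived already has 1, so the rest are out.
Suppose #168 ∉ locked: no assignment then satisfies all the clues, so #168 ∈ locked.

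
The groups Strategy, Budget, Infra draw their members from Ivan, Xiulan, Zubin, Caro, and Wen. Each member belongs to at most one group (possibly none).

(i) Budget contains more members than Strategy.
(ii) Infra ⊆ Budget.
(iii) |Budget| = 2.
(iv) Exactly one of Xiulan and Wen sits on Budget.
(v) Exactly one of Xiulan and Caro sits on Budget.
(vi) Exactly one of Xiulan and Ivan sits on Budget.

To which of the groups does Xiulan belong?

Xiulan: Budget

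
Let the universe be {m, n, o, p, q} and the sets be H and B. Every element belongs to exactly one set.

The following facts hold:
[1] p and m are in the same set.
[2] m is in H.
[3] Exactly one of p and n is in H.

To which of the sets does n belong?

n: B

From (2): m ∈ H.
(1): p matches m: p ∈ H.
(3) (exactly one): n ∉ H.
Only one set left: n ∈ B.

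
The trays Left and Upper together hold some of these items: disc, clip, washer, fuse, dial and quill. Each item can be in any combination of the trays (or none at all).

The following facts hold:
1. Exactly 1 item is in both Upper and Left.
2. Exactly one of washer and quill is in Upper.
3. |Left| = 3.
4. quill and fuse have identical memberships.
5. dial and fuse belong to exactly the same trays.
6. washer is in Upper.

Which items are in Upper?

Upper = {washer}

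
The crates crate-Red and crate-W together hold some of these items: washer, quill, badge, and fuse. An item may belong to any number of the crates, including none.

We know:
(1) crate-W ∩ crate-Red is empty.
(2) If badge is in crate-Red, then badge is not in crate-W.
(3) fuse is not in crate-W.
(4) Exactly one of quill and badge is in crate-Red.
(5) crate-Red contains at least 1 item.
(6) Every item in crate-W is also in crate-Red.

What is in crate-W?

crate-W = {}

From (3): fuse ∉ crate-W.
Suppose washer ∈ crate-W: no assignment then satisfies all the clues, so washer ∉ crate-W.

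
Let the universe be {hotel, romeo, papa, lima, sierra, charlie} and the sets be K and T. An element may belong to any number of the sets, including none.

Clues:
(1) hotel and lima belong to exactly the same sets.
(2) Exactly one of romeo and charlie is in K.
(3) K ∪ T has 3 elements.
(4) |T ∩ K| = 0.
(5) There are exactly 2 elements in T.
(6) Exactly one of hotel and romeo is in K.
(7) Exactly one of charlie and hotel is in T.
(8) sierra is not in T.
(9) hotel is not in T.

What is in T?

T = {charlie, papa}

From (8): sierra ∉ T.
From (9): hotel ∉ T.
(1): lima matches hotel: lima ∉ T.
(7) (exactly one): charlie ∈ T.
Suppose romeo ∈ T: no assignment then satisfies all the clues, so romeo ∉ T.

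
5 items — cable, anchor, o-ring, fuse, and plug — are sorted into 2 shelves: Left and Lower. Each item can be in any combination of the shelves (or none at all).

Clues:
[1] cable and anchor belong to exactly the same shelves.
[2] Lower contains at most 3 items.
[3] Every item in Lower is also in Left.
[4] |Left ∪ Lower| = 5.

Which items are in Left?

Left = {anchor, cable, fuse, o-ring, plug}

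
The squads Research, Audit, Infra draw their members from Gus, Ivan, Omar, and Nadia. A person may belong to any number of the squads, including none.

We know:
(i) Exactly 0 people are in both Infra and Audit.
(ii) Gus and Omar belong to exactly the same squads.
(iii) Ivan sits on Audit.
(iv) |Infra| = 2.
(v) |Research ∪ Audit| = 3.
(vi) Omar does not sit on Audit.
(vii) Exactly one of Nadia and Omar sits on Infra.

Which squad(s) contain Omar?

Omar: Infra, Research

From (iii): Ivan ∈ Audit.
From (vi): Omar ∉ Audit.
(ii): Gus matches Omar: Gus ∉ Audit.
Suppose Omar ∉ Research: no assignment then satisfies all the clues, so Omar ∈ Research.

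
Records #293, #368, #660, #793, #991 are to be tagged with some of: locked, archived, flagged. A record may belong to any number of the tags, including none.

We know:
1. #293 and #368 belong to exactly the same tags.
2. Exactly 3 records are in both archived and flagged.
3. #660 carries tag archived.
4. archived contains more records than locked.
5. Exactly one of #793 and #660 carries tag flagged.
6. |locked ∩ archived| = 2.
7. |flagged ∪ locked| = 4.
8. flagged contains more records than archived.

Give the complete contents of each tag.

From (3): #660 ∈ archived.
Suppose #293 ∉ locked: no assignment then satisfies all the clues, so #293 ∈ locked.

locked = {#293, #368}; archived = {#293, #368, #660}; flagged = {#293, #368, #660, #991}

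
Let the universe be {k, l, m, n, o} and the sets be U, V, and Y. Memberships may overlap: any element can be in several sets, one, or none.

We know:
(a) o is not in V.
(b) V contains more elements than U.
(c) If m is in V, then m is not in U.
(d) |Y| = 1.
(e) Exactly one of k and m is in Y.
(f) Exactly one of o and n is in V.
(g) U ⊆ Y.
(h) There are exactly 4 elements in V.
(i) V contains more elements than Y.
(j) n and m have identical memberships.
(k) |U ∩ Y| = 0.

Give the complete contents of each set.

U = {}; V = {k, l, m, n}; Y = {k}

From (a): o ∉ V.
(f) (exactly one): n ∈ V.
(h): only 4 candidates remain for V, so all are in.
(c): m ∉ U.
(j): n matches m: n ∉ U.
Suppose k ∈ U: no assignment then satisfies all the clues, so k ∉ U.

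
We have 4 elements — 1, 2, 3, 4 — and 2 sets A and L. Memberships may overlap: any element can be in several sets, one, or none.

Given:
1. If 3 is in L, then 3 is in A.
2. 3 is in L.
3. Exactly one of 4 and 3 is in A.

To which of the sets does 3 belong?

3: A, L

From (2): 3 ∈ L.
(1): 3 ∈ A.
(3) (exactly one): 4 ∉ A.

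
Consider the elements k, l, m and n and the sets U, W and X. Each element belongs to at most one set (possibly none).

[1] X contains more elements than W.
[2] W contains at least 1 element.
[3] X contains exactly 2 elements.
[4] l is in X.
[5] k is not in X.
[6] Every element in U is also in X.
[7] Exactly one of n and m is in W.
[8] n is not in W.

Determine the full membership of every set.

From (4): l ∈ X.
From (5): k ∉ X.
From (8): n ∉ W.
(6) contrapositive: k ∉ U.
(7) (exactly one): m ∈ W.
(3): only 2 candidates remain for X, so all are in.
Suppose k ∈ W: no assignment then satisfies all the clues, so k ∉ W.

U = {}; W = {m}; X = {l, n}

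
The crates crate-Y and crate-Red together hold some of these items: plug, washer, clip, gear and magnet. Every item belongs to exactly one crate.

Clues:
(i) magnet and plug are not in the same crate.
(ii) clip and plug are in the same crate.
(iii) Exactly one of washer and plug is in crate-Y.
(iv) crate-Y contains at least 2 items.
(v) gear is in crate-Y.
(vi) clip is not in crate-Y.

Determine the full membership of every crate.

crate-Y = {gear, magnet, washer}; crate-Red = {clip, plug}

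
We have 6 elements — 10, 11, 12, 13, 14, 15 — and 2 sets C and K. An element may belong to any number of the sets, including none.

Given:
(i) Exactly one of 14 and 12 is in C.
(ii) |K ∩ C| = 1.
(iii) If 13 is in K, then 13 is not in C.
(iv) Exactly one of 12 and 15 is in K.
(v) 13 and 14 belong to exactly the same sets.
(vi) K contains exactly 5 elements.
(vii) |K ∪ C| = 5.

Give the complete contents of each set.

C = {12}; K = {10, 11, 12, 13, 14}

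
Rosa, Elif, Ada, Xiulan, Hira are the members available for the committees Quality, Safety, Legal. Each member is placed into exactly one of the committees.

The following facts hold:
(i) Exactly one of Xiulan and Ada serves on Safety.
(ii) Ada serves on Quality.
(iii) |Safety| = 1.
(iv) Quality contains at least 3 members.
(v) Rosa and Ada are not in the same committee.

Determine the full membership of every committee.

Quality = {Ada, Elif, Hira}; Safety = {Xiulan}; Legal = {Rosa}

From (ii): Ada ∈ Quality.
(i) (exactly one): Xiulan ∈ Safety.
(iii): Safety already has 1, so the rest are out.
(v): Rosa ∉ Quality.
Only one committee left: Rosa ∈ Legal.
(iv): only 3 candidates remain for Quality, so all are in.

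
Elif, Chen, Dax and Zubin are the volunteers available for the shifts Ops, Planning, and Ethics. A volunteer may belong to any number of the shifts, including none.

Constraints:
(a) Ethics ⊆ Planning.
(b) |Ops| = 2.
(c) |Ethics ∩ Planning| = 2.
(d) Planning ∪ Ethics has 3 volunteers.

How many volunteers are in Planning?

3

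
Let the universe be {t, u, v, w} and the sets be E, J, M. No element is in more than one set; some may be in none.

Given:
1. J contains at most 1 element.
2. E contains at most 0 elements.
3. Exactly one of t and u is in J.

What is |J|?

1

(2): E already has 0, so the rest are out.
Suppose v ∈ J: no assignment then satisfies all the clues, so v ∉ J.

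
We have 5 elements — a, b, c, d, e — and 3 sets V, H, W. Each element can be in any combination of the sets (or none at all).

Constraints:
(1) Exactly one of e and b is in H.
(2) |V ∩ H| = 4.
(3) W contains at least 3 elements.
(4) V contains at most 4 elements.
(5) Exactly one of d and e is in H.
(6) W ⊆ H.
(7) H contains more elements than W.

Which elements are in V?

V = {a, b, c, d}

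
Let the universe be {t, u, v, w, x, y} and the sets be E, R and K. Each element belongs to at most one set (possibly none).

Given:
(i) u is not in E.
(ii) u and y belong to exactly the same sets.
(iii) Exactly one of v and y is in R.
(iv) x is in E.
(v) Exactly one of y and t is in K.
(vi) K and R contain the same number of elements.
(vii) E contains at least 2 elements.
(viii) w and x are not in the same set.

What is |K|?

2

From (i): u ∉ E.
From (iv): x ∈ E.
(ii): y matches u: y ∉ E.
(viii): w ∉ E.
Suppose t ∈ R: no assignment then satisfies all the clues, so t ∉ R.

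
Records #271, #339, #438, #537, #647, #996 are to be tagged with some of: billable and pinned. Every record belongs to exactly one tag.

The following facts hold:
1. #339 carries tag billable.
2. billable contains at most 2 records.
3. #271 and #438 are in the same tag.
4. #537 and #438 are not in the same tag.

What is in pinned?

pinned = {#271, #438, #647, #996}

From (1): #339 ∈ billable.
Suppose #271 ∉ pinned: no assignment then satisfies all the clues, so #271 ∈ pinned.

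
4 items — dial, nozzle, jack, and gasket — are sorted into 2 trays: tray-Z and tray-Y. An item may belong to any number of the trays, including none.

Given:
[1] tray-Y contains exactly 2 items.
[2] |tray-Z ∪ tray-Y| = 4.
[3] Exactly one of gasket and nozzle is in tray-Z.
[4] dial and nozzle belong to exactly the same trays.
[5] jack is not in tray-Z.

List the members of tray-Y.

From (5): jack ∉ tray-Z.
Suppose dial ∈ tray-Y: no assignment then satisfies all the clues, so dial ∉ tray-Y.

tray-Y = {gasket, jack}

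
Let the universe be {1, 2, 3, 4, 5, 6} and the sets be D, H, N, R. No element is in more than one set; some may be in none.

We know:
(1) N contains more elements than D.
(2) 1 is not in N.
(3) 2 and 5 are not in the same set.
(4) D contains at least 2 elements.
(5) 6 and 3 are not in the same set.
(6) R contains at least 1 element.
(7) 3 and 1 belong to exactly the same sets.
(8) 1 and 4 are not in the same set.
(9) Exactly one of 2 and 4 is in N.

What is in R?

From (2): 1 ∉ N.
(7): 3 matches 1: 3 ∉ N.
Suppose 1 ∈ R: no assignment then satisfies all the clues, so 1 ∉ R.

R = {2}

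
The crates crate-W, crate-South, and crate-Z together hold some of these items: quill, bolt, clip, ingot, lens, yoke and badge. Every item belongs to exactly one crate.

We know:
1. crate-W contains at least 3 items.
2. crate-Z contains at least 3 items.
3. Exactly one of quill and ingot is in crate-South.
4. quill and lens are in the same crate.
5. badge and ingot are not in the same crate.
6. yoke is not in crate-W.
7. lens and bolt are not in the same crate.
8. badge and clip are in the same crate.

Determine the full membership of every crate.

crate-W = {badge, bolt, clip}; crate-South = {ingot}; crate-Z = {lens, quill, yoke}

From (6): yoke ∉ crate-W.
Suppose quill ∈ crate-W: no assignment then satisfies all the clues, so quill ∉ crate-W.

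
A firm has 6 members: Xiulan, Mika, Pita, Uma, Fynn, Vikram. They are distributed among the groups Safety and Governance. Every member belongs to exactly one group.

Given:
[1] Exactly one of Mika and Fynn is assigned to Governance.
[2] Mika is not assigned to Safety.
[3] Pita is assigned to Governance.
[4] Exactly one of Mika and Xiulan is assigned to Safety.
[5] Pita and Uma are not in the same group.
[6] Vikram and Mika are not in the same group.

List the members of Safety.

From (2): Mika ∉ Safety.
From (3): Pita ∈ Governance.
(4) (exactly one): Xiulan ∈ Safety.
(5): Uma ∉ Governance.
Only one group left: Mika ∈ Governance.
Only one group left: Uma ∈ Safety.
(1) (exactly one): Fynn ∉ Governance.
(6): Vikram ∉ Governance.
Only one group left: Fynn ∈ Safety.
Only one group left: Vikram ∈ Safety.

Safety = {Fynn, Uma, Vikram, Xiulan}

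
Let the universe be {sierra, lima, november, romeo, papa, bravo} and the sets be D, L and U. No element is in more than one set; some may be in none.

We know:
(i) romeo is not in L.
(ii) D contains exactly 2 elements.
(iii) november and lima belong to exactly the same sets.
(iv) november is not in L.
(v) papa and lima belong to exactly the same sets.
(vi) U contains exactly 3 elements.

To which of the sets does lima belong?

lima: U

From (i): romeo ∉ L.
From (iv): november ∉ L.
(iii): lima matches november: lima ∉ L.
(v): papa matches lima: papa ∉ L.
Suppose lima ∈ D: no assignment then satisfies all the clues, so lima ∉ D.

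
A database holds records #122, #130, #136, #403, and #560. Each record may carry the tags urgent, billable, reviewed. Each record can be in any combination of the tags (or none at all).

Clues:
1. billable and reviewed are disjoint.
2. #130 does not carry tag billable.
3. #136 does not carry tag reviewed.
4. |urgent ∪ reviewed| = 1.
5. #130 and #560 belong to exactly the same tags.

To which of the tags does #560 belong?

#560: none

From (2): #130 ∉ billable.
From (3): #136 ∉ reviewed.
(5): #560 matches #130: #560 ∉ billable.
Suppose #560 ∈ urgent: no assignment then satisfies all the clues, so #560 ∉ urgent.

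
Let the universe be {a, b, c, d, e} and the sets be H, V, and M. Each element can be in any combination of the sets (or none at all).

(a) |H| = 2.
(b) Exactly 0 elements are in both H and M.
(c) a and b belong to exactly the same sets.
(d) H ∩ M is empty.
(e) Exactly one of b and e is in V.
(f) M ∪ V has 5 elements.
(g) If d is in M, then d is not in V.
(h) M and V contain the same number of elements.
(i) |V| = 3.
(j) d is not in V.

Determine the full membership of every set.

H = {a, b}; V = {a, b, c}; M = {c, d, e}

From (j): d ∉ V.
Suppose a ∉ H: no assignment then satisfies all the clues, so a ∈ H.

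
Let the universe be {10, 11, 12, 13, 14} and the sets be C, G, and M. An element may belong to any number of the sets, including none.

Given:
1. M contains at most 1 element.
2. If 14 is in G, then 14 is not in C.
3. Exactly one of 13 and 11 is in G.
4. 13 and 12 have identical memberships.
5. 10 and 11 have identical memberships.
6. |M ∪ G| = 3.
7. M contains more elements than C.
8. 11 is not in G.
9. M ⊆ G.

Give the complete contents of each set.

C = {}; G = {12, 13, 14}; M = {14}

From (8): 11 ∉ G.
(3) (exactly one): 13 ∈ G.
(4): 12 matches 13: 12 ∈ G.
(5): 10 matches 11: 10 ∉ G.
(9) contrapositive: 10 ∉ M.
(9) contrapositive: 11 ∉ M.
Suppose 10 ∈ C: no assignment then satisfies all the clues, so 10 ∉ C.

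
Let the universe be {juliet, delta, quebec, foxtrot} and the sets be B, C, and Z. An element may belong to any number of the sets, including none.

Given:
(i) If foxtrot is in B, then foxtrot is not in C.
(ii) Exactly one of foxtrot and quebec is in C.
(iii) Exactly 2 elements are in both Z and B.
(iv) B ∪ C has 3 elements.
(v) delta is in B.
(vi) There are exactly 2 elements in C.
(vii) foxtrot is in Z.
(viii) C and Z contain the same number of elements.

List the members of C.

C = {delta, quebec}

From (v): delta ∈ B.
From (vii): foxtrot ∈ Z.
Suppose juliet ∈ C: no assignment then satisfies all the clues, so juliet ∉ C.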